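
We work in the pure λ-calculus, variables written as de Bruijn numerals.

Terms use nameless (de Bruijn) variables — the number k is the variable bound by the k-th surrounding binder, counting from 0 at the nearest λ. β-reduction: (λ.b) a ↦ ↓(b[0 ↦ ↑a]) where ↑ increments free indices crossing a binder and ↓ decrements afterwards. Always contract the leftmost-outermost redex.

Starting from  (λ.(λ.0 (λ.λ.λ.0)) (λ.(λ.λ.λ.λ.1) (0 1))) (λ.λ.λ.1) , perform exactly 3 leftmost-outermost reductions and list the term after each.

Answer: after 3 steps: (λ.λ.λ.λ.1) ((λ.λ.λ.0) (λ.λ.λ.1))

Reduction:
  start: (λ.(λ.0 (λ.λ.λ.0)) (λ.(λ.λ.λ.λ.1) (0 1))) (λ.λ.λ.1)
  [1] (λ.0 (λ.λ.λ.0)) (λ.(λ.λ.λ.λ.1) (0 (λ.λ.λ.1)))
  [2] (λ.(λ.λ.λ.λ.1) (0 (λ.λ.λ.1))) (λ.λ.λ.0)
  [3] (λ.λ.λ.λ.1) ((λ.λ.λ.0) (λ.λ.λ.1))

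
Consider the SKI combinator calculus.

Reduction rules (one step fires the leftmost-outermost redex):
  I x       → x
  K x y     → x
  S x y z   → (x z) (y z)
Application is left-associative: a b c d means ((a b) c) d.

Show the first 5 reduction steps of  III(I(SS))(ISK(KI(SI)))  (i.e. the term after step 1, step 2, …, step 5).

Answer: after 5 steps: SS(SK(KI(SI)))

Reduction:
  start: III(I(SS))(ISK(KI(SI)))
  →1  II(I(SS))(ISK(KI(SI)))
  →2  I(I(SS))(ISK(KI(SI)))
  →3  I(SS)(ISK(KI(SI)))
  →4  SS(ISK(KI(SI)))
  →5  SS(SK(KI(SI)))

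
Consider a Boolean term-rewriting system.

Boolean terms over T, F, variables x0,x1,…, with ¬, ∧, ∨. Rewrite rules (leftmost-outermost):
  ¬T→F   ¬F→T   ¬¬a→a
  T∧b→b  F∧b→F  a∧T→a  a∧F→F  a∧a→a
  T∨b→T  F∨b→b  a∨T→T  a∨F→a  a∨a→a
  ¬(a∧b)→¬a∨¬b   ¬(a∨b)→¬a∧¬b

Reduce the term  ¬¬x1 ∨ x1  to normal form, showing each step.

Answer: normal form = x1  (in 2 steps)

Reduction:
  start: ¬¬x1 ∨ x1
  [1] x1 ∨ x1
  [2] x1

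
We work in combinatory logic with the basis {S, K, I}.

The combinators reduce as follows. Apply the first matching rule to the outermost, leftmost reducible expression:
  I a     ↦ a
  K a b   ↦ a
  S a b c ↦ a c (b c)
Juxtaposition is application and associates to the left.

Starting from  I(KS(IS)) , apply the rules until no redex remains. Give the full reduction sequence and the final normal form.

  start: I(KS(IS))
  →1  KS(IS)
  →2  S

Answer: normal form = S  (in 2 steps)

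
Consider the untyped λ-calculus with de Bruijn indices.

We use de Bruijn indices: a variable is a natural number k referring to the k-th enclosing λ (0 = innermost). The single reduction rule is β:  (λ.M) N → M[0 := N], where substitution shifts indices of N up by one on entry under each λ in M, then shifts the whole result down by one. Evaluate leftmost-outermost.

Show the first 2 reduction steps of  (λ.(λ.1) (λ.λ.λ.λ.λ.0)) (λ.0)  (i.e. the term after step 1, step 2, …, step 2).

Answer: after 2 steps: λ.0

Derivation:
  start: (λ.(λ.1) (λ.λ.λ.λ.λ.0)) (λ.0)
  step 1: (λ.λ.0) (λ.λ.λ.λ.λ.0)
  step 2: λ.0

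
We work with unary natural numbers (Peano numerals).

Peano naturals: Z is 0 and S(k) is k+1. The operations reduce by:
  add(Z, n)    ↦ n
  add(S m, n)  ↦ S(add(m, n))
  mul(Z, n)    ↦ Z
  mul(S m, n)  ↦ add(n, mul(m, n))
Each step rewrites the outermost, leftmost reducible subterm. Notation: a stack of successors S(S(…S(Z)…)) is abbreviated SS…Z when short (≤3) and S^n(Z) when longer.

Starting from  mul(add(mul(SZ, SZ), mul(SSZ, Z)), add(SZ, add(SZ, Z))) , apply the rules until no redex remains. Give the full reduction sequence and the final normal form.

Answer: normal form = SSZ  (in 20 steps)

Reduction:
  start: mul(add(mul(SZ, SZ), mul(SSZ, Z)), add(SZ, add(SZ, Z)))
  [1] mul(add(add(SZ, mul(Z, SZ)), mul(SSZ, Z)), add(SZ, add(SZ, Z)))
  [2] mul(add(S(add(Z, mul(Z, SZ))), mul(SSZ, Z)), add(SZ, add(SZ, Z)))
  [3] mul(S(add(add(Z, mul(Z, SZ)), mul(SSZ, Z))), add(SZ, add(SZ, Z)))
  [4] add(add(SZ, add(SZ, Z)), mul(add(add(Z, mul(Z, SZ)), mul(SSZ, Z)), add(SZ, add(SZ, Z))))
  [5] add(S(add(Z, add(SZ, Z))), mul(add(add(Z, mul(Z, SZ)), mul(SSZ, Z)), add(SZ, add(SZ, Z))))
  [6] S(add(add(Z, add(SZ, Z)), mul(add(add(Z, mul(Z, SZ)), mul(SSZ, Z)), add(SZ, add(SZ, Z)))))
  [7] S(add(add(SZ, Z), mul(add(add(Z, mul(Z, SZ)), mul(SSZ, Z)), add(SZ, add(SZ, Z)))))
  [8] S(add(S(add(Z, Z)), mul(add(add(Z, mul(Z, SZ)), mul(SSZ, Z)), add(SZ, add(SZ, Z)))))
  [9] S(S(add(add(Z, Z), mul(add(add(Z, mul(Z, SZ)), mul(SSZ, Z)), add(SZ, add(SZ, Z))))))
  [10] S(S(add(Z, mul(add(add(Z, mul(Z, SZ)), mul(SSZ, Z)), add(SZ, add(SZ, Z))))))
  [11] S(S(mul(add(add(Z, mul(Z, SZ)), mul(SSZ, Z)), add(SZ, add(SZ, Z)))))
  [12] S(S(mul(add(mul(Z, SZ), mul(SSZ, Z)), add(SZ, add(SZ, Z)))))
  [13] S(S(mul(add(Z, mul(SSZ, Z)), add(SZ, add(SZ, Z)))))
  [14] S(S(mul(mul(SSZ, Z), add(SZ, add(SZ, Z)))))
  [15] S(S(mul(add(Z, mul(SZ, Z)), add(SZ, add(SZ, Z)))))
  [16] S(S(mul(mul(SZ, Z), add(SZ, add(SZ, Z)))))
  [17] S(S(mul(add(Z, mul(Z, Z)), add(SZ, add(SZ, Z)))))
  [18] S(S(mul(mul(Z, Z), add(SZ, add(SZ, Z)))))
  [19] S(S(mul(Z, add(SZ, add(SZ, Z)))))
  [20] SSZ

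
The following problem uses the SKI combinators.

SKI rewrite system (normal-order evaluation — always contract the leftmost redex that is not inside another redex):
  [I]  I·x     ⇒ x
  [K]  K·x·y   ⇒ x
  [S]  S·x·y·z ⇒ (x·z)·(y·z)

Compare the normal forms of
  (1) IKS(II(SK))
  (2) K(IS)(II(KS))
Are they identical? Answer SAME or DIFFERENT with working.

Answer: SAME — A ⇓ S, B ⇓ S

Derivation:
Term A:
  start: IKS(II(SK))
  step 1: KS(II(SK))
  step 2: S

Term B:
  start: K(IS)(II(KS))
  step 1: IS
  step 2: S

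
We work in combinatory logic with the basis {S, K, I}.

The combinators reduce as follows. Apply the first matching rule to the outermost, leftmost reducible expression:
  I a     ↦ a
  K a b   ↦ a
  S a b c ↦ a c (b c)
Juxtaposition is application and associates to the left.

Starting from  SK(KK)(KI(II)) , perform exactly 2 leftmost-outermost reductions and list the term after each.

Answer: after 2 steps: KI(II)

Reduction:
  start: SK(KK)(KI(II))
  →1  K(KI(II))(KK(KI(II)))
  →2  KI(II)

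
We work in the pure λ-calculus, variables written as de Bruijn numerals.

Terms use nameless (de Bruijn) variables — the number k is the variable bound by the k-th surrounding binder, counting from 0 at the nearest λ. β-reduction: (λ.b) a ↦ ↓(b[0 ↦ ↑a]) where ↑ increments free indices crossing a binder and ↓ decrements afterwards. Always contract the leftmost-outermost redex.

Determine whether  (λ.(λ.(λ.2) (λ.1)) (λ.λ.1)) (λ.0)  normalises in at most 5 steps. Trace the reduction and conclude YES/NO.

  start: (λ.(λ.(λ.2) (λ.1)) (λ.λ.1)) (λ.0)
  step 1: (λ.(λ.λ.0) (λ.1)) (λ.λ.1)
  step 2: (λ.λ.0) (λ.λ.λ.1)
  step 3: λ.0

Answer: YES — reaches normal form λ.0 in 3 ≤ 5 steps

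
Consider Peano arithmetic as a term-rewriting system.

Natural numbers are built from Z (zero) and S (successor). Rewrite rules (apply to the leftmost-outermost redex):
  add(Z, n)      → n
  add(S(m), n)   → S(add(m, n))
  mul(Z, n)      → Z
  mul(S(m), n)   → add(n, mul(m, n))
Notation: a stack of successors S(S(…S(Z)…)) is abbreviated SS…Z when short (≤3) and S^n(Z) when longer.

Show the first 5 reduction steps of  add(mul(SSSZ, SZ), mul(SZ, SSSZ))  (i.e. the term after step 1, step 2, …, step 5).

Answer: after 5 steps: S(add(add(SZ, mul(SZ, SZ)), mul(SZ, SSSZ)))

Working:
  start: add(mul(SSSZ, SZ), mul(SZ, SSSZ))
  →1  add(add(SZ, mul(SSZ, SZ)), mul(SZ, SSSZ))
  →2  add(S(add(Z, mul(SSZ, SZ))), mul(SZ, SSSZ))
  →3  S(add(add(Z, mul(SSZ, SZ)), mul(SZ, SSSZ)))
  →4  S(add(mul(SSZ, SZ), mul(SZ, SSSZ)))
  →5  S(add(add(SZ, mul(SZ, SZ)), mul(SZ, SSSZ)))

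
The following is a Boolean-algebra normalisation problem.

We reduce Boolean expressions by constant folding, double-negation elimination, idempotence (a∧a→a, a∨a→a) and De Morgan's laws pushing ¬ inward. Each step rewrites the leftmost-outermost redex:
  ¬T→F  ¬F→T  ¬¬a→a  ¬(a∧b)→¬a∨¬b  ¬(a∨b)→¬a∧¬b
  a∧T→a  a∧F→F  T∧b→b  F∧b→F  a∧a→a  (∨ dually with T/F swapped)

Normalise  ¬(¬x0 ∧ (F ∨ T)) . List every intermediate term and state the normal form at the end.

Answer: normal form = x0  (in 7 steps)

Working:
  start: ¬(¬x0 ∧ (F ∨ T))
  [1] ¬¬x0 ∨ ¬(F ∨ T)
  [2] x0 ∨ ¬(F ∨ T)
  [3] x0 ∨ (¬F ∧ ¬T)
  [4] x0 ∨ (T ∧ ¬T)
  [5] x0 ∨ ¬T
  [6] x0 ∨ F
  [7] x0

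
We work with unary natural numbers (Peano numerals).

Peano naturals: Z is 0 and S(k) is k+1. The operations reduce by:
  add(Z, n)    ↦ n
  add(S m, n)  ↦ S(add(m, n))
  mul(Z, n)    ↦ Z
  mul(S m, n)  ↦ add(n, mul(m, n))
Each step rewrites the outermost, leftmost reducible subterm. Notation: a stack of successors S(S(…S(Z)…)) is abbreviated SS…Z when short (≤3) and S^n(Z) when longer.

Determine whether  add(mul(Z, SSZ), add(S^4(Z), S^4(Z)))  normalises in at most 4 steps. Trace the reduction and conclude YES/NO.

Answer: NO — after 4 steps the term is S(S(add(SSZ, S^4(Z)))), not yet normal

Reduction:
  start: add(mul(Z, SSZ), add(S^4(Z), S^4(Z)))
  step 1: add(Z, add(S^4(Z), S^4(Z)))
  step 2: add(S^4(Z), S^4(Z))
  step 3: S(add(SSSZ, S^4(Z)))
  step 4: S(S(add(SSZ, S^4(Z))))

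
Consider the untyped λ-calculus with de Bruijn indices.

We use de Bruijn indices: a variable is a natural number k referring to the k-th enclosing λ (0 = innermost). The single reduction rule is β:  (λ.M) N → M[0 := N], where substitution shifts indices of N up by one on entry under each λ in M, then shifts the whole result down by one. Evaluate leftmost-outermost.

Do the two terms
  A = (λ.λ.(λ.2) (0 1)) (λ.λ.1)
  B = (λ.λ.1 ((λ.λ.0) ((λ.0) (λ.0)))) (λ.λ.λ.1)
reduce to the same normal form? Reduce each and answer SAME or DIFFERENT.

Answer: SAME — A ⇓ λ.λ.λ.1, B ⇓ λ.λ.λ.1

Derivation:
Term A:
  start: (λ.λ.(λ.2) (0 1)) (λ.λ.1)
  [1] λ.(λ.λ.λ.1) (0 (λ.λ.1))
  [2] λ.λ.λ.1

Term B:
  start: (λ.λ.1 ((λ.λ.0) ((λ.0) (λ.0)))) (λ.λ.λ.1)
  [1] λ.(λ.λ.λ.1) ((λ.λ.0) ((λ.0) (λ.0)))
  [2] λ.λ.λ.1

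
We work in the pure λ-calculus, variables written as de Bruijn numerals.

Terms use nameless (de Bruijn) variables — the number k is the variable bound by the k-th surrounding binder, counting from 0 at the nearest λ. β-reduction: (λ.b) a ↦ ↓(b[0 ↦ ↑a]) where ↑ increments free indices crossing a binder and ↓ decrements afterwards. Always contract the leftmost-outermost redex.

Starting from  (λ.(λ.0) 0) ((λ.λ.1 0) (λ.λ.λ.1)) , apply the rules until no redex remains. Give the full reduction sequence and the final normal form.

  start: (λ.(λ.0) 0) ((λ.λ.1 0) (λ.λ.λ.1))
  step 1: (λ.0) ((λ.λ.1 0) (λ.λ.λ.1))
  step 2: (λ.λ.1 0) (λ.λ.λ.1)
  step 3: λ.(λ.λ.λ.1) 0
  step 4: λ.λ.λ.1

Answer: normal form = λ.λ.λ.1  (in 4 steps)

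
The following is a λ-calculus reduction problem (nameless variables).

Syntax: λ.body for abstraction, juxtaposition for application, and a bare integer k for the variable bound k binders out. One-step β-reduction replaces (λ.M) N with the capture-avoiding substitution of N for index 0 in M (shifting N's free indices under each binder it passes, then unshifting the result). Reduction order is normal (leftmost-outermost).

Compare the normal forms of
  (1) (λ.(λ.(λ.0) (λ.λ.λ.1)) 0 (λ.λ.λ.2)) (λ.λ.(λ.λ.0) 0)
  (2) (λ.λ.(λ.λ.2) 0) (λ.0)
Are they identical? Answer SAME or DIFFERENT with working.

Answer: SAME — A ⇓ λ.λ.1, B ⇓ λ.λ.1

Reduction:
Term A:
  start: (λ.(λ.(λ.0) (λ.λ.λ.1)) 0 (λ.λ.λ.2)) (λ.λ.(λ.λ.0) 0)
  [1] (λ.(λ.0) (λ.λ.λ.1)) (λ.λ.(λ.λ.0) 0) (λ.λ.λ.2)
  [2] (λ.0) (λ.λ.λ.1) (λ.λ.λ.2)
  [3] (λ.λ.λ.1) (λ.λ.λ.2)
  [4] λ.λ.1

Term B:
  start: (λ.λ.(λ.λ.2) 0) (λ.0)
  [1] λ.(λ.λ.2) 0
  [2] λ.λ.1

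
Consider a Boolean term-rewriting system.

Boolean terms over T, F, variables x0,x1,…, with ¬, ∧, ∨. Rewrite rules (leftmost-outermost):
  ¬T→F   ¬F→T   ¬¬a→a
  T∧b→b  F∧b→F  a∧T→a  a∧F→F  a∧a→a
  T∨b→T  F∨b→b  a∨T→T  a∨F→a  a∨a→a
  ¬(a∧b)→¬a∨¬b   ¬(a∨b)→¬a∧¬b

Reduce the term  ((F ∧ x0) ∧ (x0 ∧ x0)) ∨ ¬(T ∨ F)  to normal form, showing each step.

  start: ((F ∧ x0) ∧ (x0 ∧ x0)) ∨ ¬(T ∨ F)
  [1] (F ∧ (x0 ∧ x0)) ∨ ¬(T ∨ F)
  [2] F ∨ ¬(T ∨ F)
  [3] ¬(T ∨ F)
  [4] ¬T ∧ ¬F
  [5] F ∧ ¬F
  [6] F

Answer: normal form = F  (in 6 steps)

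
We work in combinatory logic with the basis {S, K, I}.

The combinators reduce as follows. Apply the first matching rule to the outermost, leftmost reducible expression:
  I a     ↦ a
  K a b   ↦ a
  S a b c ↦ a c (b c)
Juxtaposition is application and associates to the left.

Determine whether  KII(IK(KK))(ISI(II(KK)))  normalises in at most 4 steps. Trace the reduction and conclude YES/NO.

Answer: YES — reaches normal form KK in 4 ≤ 4 steps

Reduction:
  start: KII(IK(KK))(ISI(II(KK)))
  step 1: I(IK(KK))(ISI(II(KK)))
  step 2: IK(KK)(ISI(II(KK)))
  step 3: K(KK)(ISI(II(KK)))
  step 4: KK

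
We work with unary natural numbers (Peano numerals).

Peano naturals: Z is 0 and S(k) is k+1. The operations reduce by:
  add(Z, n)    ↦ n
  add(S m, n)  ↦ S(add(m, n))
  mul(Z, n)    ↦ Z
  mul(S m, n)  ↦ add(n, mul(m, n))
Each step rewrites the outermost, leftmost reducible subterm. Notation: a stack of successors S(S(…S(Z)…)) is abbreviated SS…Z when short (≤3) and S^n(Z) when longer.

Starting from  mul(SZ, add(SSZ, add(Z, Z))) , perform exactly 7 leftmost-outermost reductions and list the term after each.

  start: mul(SZ, add(SSZ, add(Z, Z)))
  step 1: add(add(SSZ, add(Z, Z)), mul(Z, add(SSZ, add(Z, Z))))
  step 2: add(S(add(SZ, add(Z, Z))), mul(Z, add(SSZ, add(Z, Z))))
  step 3: S(add(add(SZ, add(Z, Z)), mul(Z, add(SSZ, add(Z, Z)))))
  step 4: S(add(S(add(Z, add(Z, Z))), mul(Z, add(SSZ, add(Z, Z)))))
  step 5: S(S(add(add(Z, add(Z, Z)), mul(Z, add(SSZ, add(Z, Z))))))
  step 6: S(S(add(add(Z, Z), mul(Z, add(SSZ, add(Z, Z))))))
  step 7: S(S(add(Z, mul(Z, add(SSZ, add(Z, Z))))))

Answer: after 7 steps: S(S(add(Z, mul(Z, add(SSZ, add(Z, Z))))))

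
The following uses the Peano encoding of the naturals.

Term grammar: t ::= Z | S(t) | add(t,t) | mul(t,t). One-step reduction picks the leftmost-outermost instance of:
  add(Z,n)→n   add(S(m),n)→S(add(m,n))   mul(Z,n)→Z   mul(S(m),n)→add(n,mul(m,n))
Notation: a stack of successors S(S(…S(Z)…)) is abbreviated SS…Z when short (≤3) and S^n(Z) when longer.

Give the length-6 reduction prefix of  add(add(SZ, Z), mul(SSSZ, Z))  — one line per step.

Answer: after 6 steps: S(mul(SSZ, Z))

Reduction:
  start: add(add(SZ, Z), mul(SSSZ, Z))
  →1  add(S(add(Z, Z)), mul(SSSZ, Z))
  →2  S(add(add(Z, Z), mul(SSSZ, Z)))
  →3  S(add(Z, mul(SSSZ, Z)))
  →4  S(mul(SSSZ, Z))
  →5  S(add(Z, mul(SSZ, Z)))
  →6  S(mul(SSZ, Z))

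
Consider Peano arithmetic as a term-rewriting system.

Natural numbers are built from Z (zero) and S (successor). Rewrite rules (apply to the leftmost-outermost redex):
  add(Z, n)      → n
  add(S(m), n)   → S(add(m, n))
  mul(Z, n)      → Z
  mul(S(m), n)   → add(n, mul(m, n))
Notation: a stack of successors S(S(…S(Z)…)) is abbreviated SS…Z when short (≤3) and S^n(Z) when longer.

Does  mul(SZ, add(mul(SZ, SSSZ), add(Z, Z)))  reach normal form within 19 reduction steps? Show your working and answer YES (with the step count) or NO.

  start: mul(SZ, add(mul(SZ, SSSZ), add(Z, Z)))
  [1] add(add(mul(SZ, SSSZ), add(Z, Z)), mul(Z, add(mul(SZ, SSSZ), add(Z, Z))))
  [2] add(add(add(SSSZ, mul(Z, SSSZ)), add(Z, Z)), mul(Z, add(mul(SZ, SSSZ), add(Z, Z))))
  [3] add(add(S(add(SSZ, mul(Z, SSSZ))), add(Z, Z)), mul(Z, add(mul(SZ, SSSZ), add(Z, Z))))
  [4] add(S(add(add(SSZ, mul(Z, SSSZ)), add(Z, Z))), mul(Z, add(mul(SZ, SSSZ), add(Z, Z))))
  [5] S(add(add(add(SSZ, mul(Z, SSSZ)), add(Z, Z)), mul(Z, add(mul(SZ, SSSZ), add(Z, Z)))))
  [6] S(add(add(S(add(SZ, mul(Z, SSSZ))), add(Z, Z)), mul(Z, add(mul(SZ, SSSZ), add(Z, Z)))))
  [7] S(add(S(add(add(SZ, mul(Z, SSSZ)), add(Z, Z))), mul(Z, add(mul(SZ, SSSZ), add(Z, Z)))))
  [8] S(S(add(add(add(SZ, mul(Z, SSSZ)), add(Z, Z)), mul(Z, add(mul(SZ, SSSZ), add(Z, Z))))))
  [9] S(S(add(add(S(add(Z, mul(Z, SSSZ))), add(Z, Z)), mul(Z, add(mul(SZ, SSSZ), add(Z, Z))))))
  [10] S(S(add(S(add(add(Z, mul(Z, SSSZ)), add(Z, Z))), mul(Z, add(mul(SZ, SSSZ), add(Z, Z))))))
  [11] S(S(S(add(add(add(Z, mul(Z, SSSZ)), add(Z, Z)), mul(Z, add(mul(SZ, SSSZ), add(Z, Z)))))))
  [12] S(S(S(add(add(mul(Z, SSSZ), add(Z, Z)), mul(Z, add(mul(SZ, SSSZ), add(Z, Z)))))))
  [13] S(S(S(add(add(Z, add(Z, Z)), mul(Z, add(mul(SZ, SSSZ), add(Z, Z)))))))
  [14] S(S(S(add(add(Z, Z), mul(Z, add(mul(SZ, SSSZ), add(Z, Z)))))))
  [15] S(S(S(add(Z, mul(Z, add(mul(SZ, SSSZ), add(Z, Z)))))))
  [16] S(S(S(mul(Z, add(mul(SZ, SSSZ), add(Z, Z))))))
  [17] SSSZ

Answer: YES — reaches normal form SSSZ in 17 ≤ 19 steps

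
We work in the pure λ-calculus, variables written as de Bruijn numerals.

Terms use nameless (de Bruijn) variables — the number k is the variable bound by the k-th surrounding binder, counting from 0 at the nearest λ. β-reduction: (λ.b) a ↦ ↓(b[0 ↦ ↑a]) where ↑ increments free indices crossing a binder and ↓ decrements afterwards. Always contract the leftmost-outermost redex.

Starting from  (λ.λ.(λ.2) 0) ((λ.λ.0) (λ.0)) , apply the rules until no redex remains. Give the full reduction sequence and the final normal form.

  start: (λ.λ.(λ.2) 0) ((λ.λ.0) (λ.0))
  step 1: λ.(λ.(λ.λ.0) (λ.0)) 0
  step 2: λ.(λ.λ.0) (λ.0)
  step 3: λ.λ.0

Answer: normal form = λ.λ.0  (in 3 steps)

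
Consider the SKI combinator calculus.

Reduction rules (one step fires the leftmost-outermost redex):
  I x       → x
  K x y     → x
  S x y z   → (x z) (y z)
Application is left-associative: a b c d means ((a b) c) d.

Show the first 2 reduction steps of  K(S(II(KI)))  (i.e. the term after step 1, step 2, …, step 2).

  start: K(S(II(KI)))
  [1] K(S(I(KI)))
  [2] K(S(KI))

Answer: after 2 steps: K(S(KI))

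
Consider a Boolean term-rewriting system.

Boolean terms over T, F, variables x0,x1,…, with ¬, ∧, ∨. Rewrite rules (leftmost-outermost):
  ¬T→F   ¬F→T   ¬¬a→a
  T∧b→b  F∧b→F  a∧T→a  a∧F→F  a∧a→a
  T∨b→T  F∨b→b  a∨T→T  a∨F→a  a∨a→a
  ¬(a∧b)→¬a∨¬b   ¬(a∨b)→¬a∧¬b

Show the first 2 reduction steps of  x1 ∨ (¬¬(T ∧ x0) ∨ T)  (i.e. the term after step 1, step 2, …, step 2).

Answer: after 2 steps: T

Derivation:
  start: x1 ∨ (¬¬(T ∧ x0) ∨ T)
  step 1: x1 ∨ T
  step 2: T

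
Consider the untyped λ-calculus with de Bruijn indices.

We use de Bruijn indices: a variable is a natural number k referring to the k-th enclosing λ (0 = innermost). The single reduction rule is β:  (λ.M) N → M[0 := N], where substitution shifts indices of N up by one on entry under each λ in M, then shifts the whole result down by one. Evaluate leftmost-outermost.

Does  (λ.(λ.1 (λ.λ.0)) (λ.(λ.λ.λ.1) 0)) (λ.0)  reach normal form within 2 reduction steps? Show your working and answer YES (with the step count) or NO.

Answer: NO — after 2 steps the term is (λ.0) (λ.λ.0), not yet normal

Working:
  start: (λ.(λ.1 (λ.λ.0)) (λ.(λ.λ.λ.1) 0)) (λ.0)
  [1] (λ.(λ.0) (λ.λ.0)) (λ.(λ.λ.λ.1) 0)
  [2] (λ.0) (λ.λ.0)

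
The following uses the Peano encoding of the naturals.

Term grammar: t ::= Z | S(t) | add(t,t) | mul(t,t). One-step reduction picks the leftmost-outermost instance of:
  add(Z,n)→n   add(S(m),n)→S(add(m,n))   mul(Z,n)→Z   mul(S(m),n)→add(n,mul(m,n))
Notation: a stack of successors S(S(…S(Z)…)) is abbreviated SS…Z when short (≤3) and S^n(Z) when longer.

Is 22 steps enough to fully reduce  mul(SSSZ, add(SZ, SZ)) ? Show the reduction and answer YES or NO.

  start: mul(SSSZ, add(SZ, SZ))
  [1] add(add(SZ, SZ), mul(SSZ, add(SZ, SZ)))
  [2] add(S(add(Z, SZ)), mul(SSZ, add(SZ, SZ)))
  [3] S(add(add(Z, SZ), mul(SSZ, add(SZ, SZ))))
  [4] S(add(SZ, mul(SSZ, add(SZ, SZ))))
  [5] S(S(add(Z, mul(SSZ, add(SZ, SZ)))))
  [6] S(S(mul(SSZ, add(SZ, SZ))))
  [7] S(S(add(add(SZ, SZ), mul(SZ, add(SZ, SZ)))))
  [8] S(S(add(S(add(Z, SZ)), mul(SZ, add(SZ, SZ)))))
  [9] S(S(S(add(add(Z, SZ), mul(SZ, add(SZ, SZ))))))
  [10] S(S(S(add(SZ, mul(SZ, add(SZ, SZ))))))
  [11] S(S(S(S(add(Z, mul(SZ, add(SZ, SZ)))))))
  [12] S(S(S(S(mul(SZ, add(SZ, SZ))))))
  [13] S(S(S(S(add(add(SZ, SZ), mul(Z, add(SZ, SZ)))))))
  [14] S(S(S(S(add(S(add(Z, SZ)), mul(Z, add(SZ, SZ)))))))
  [15] S(S(S(S(S(add(add(Z, SZ), mul(Z, add(SZ, SZ))))))))
  [16] S(S(S(S(S(add(SZ, mul(Z, add(SZ, SZ))))))))
  [17] S(S(S(S(S(S(add(Z, mul(Z, add(SZ, SZ)))))))))
  [18] S(S(S(S(S(S(mul(Z, add(SZ, SZ))))))))
  [19] S^6(Z)

Answer: YES — reaches normal form S^6(Z) in 19 ≤ 22 steps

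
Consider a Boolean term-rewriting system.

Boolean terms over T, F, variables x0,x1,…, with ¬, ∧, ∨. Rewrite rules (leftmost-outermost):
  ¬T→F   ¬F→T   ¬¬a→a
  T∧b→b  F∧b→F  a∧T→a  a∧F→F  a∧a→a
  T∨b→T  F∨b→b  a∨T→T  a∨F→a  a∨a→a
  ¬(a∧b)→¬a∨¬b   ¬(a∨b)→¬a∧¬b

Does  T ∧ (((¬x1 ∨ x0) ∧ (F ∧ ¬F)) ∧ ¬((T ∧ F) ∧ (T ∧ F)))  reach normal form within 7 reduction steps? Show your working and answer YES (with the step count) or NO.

Answer: YES — reaches normal form F in 4 ≤ 7 steps

Working:
  start: T ∧ (((¬x1 ∨ x0) ∧ (F ∧ ¬F)) ∧ ¬((T ∧ F) ∧ (T ∧ F)))
  →1  ((¬x1 ∨ x0) ∧ (F ∧ ¬F)) ∧ ¬((T ∧ F) ∧ (T ∧ F))
  →2  ((¬x1 ∨ x0) ∧ F) ∧ ¬((T ∧ F) ∧ (T ∧ F))
  →3  F ∧ ¬((T ∧ F) ∧ (T ∧ F))
  →4  F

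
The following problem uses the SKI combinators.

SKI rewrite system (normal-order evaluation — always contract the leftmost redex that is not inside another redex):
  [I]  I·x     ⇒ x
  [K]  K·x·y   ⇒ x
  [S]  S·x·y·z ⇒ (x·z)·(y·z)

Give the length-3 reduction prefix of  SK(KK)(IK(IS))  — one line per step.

Answer: after 3 steps: K(IS)

Derivation:
  start: SK(KK)(IK(IS))
  [1] K(IK(IS))(KK(IK(IS)))
  [2] IK(IS)
  [3] K(IS)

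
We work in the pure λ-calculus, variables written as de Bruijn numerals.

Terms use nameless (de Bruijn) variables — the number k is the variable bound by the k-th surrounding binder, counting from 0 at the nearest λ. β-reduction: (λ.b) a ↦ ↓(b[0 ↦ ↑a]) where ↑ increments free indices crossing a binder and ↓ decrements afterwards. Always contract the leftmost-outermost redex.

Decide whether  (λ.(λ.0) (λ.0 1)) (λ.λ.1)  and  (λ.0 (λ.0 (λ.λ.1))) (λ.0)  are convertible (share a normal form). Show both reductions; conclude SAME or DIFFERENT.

Answer: SAME — A ⇓ λ.0 (λ.λ.1), B ⇓ λ.0 (λ.λ.1)

Working:
Term A:
  start: (λ.(λ.0) (λ.0 1)) (λ.λ.1)
  [1] (λ.0) (λ.0 (λ.λ.1))
  [2] λ.0 (λ.λ.1)

Term B:
  start: (λ.0 (λ.0 (λ.λ.1))) (λ.0)
  [1] (λ.0) (λ.0 (λ.λ.1))
  [2] λ.0 (λ.λ.1)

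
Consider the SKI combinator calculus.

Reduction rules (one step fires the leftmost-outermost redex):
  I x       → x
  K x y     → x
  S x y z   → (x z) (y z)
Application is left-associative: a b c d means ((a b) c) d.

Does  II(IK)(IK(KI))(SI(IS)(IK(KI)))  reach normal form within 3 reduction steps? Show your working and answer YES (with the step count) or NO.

Answer: NO — after 3 steps the term is K(IK(KI))(SI(IS)(IK(KI))), not yet normal

Derivation:
  start: II(IK)(IK(KI))(SI(IS)(IK(KI)))
  [1] I(IK)(IK(KI))(SI(IS)(IK(KI)))
  [2] IK(IK(KI))(SI(IS)(IK(KI)))
  [3] K(IK(KI))(SI(IS)(IK(KI)))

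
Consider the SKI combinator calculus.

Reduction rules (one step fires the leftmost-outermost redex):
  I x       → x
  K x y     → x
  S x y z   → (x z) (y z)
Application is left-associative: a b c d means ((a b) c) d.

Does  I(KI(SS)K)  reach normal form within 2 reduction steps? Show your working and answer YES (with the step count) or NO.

Answer: NO — after 2 steps the term is IK, not yet normal

Derivation:
  start: I(KI(SS)K)
  →1  KI(SS)K
  →2  IK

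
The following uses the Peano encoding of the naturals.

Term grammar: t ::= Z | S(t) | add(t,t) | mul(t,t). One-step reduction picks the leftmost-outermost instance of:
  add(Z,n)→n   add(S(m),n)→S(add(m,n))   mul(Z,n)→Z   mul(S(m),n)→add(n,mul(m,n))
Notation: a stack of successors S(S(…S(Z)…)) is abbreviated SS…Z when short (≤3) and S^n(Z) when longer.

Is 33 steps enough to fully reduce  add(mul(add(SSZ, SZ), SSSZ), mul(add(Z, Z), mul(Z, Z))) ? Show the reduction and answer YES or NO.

  start: add(mul(add(SSZ, SZ), SSSZ), mul(add(Z, Z), mul(Z, Z)))
  [1] add(mul(S(add(SZ, SZ)), SSSZ), mul(add(Z, Z), mul(Z, Z)))
  [2] add(add(SSSZ, mul(add(SZ, SZ), SSSZ)), mul(add(Z, Z), mul(Z, Z)))
  [3] add(S(add(SSZ, mul(add(SZ, SZ), SSSZ))), mul(add(Z, Z), mul(Z, Z)))
  [4] S(add(add(SSZ, mul(add(SZ, SZ), SSSZ)), mul(add(Z, Z), mul(Z, Z))))
  [5] S(add(S(add(SZ, mul(add(SZ, SZ), SSSZ))), mul(add(Z, Z), mul(Z, Z))))
  [6] S(S(add(add(SZ, mul(add(SZ, SZ), SSSZ)), mul(add(Z, Z), mul(Z, Z)))))
  [7] S(S(add(S(add(Z, mul(add(SZ, SZ), SSSZ))), mul(add(Z, Z), mul(Z, Z)))))
  [8] S(S(S(add(add(Z, mul(add(SZ, SZ), SSSZ)), mul(add(Z, Z), mul(Z, Z))))))
  [9] S(S(S(add(mul(add(SZ, SZ), SSSZ), mul(add(Z, Z), mul(Z, Z))))))
  [10] S(S(S(add(mul(S(add(Z, SZ)), SSSZ), mul(add(Z, Z), mul(Z, Z))))))
  [11] S(S(S(add(add(SSSZ, mul(add(Z, SZ), SSSZ)), mul(add(Z, Z), mul(Z, Z))))))
  [12] S(S(S(add(S(add(SSZ, mul(add(Z, SZ), SSSZ))), mul(add(Z, Z), mul(Z, Z))))))
  [13] S(S(S(S(add(add(SSZ, mul(add(Z, SZ), SSSZ)), mul(add(Z, Z), mul(Z, Z)))))))
  [14] S(S(S(S(add(S(add(SZ, mul(add(Z, SZ), SSSZ))), mul(add(Z, Z), mul(Z, Z)))))))
  [15] S(S(S(S(S(add(add(SZ, mul(add(Z, SZ), SSSZ)), mul(add(Z, Z), mul(Z, Z))))))))
  [16] S(S(S(S(S(add(S(add(Z, mul(add(Z, SZ), SSSZ))), mul(add(Z, Z), mul(Z, Z))))))))
  [17] S(S(S(S(S(S(add(add(Z, mul(add(Z, SZ), SSSZ)), mul(add(Z, Z), mul(Z, Z)))))))))
  [18] S(S(S(S(S(S(add(mul(add(Z, SZ), SSSZ), mul(add(Z, Z), mul(Z, Z)))))))))
  [19] S(S(S(S(S(S(add(mul(SZ, SSSZ), mul(add(Z, Z), mul(Z, Z)))))))))
  [20] S(S(S(S(S(S(add(add(SSSZ, mul(Z, SSSZ)), mul(add(Z, Z), mul(Z, Z)))))))))
  [21] S(S(S(S(S(S(add(S(add(SSZ, mul(Z, SSSZ))), mul(add(Z, Z), mul(Z, Z)))))))))
  [22] S(S(S(S(S(S(S(add(add(SSZ, mul(Z, SSSZ)), mul(add(Z, Z), mul(Z, Z))))))))))
  [23] S(S(S(S(S(S(S(add(S(add(SZ, mul(Z, SSSZ))), mul(add(Z, Z), mul(Z, Z))))))))))
  [24] S(S(S(S(S(S(S(S(add(add(SZ, mul(Z, SSSZ)), mul(add(Z, Z), mul(Z, Z)))))))))))
  [25] S(S(S(S(S(S(S(S(add(S(add(Z, mul(Z, SSSZ))), mul(add(Z, Z), mul(Z, Z)))))))))))
  [26] S(S(S(S(S(S(S(S(S(add(add(Z, mul(Z, SSSZ)), mul(add(Z, Z), mul(Z, Z))))))))))))
  [27] S(S(S(S(S(S(S(S(S(add(mul(Z, SSSZ), mul(add(Z, Z), mul(Z, Z))))))))))))
  [28] S(S(S(S(S(S(S(S(S(add(Z, mul(add(Z, Z), mul(Z, Z))))))))))))
  [29] S(S(S(S(S(S(S(S(S(mul(add(Z, Z), mul(Z, Z)))))))))))
  [30] S(S(S(S(S(S(S(S(S(mul(Z, mul(Z, Z)))))))))))
  [31] S^9(Z)

Answer: YES — reaches normal form S^9(Z) in 31 ≤ 33 steps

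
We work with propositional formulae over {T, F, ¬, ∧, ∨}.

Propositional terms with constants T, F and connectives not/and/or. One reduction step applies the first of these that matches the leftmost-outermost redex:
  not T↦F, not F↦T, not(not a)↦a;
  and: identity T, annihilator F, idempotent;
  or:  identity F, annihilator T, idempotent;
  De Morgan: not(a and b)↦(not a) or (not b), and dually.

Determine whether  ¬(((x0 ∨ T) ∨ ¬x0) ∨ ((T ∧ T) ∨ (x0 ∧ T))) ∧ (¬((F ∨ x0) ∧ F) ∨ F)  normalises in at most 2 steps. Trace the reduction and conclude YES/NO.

  start: ¬(((x0 ∨ T) ∨ ¬x0) ∨ ((T ∧ T) ∨ (x0 ∧ T))) ∧ (¬((F ∨ x0) ∧ F) ∨ F)
  step 1: (¬((x0 ∨ T) ∨ ¬x0) ∧ ¬((T ∧ T) ∨ (x0 ∧ T))) ∧ (¬((F ∨ x0) ∧ F) ∨ F)
  step 2: ((¬(x0 ∨ T) ∧ ¬¬x0) ∧ ¬((T ∧ T) ∨ (x0 ∧ T))) ∧ (¬((F ∨ x0) ∧ F) ∨ F)

Answer: NO — after 2 steps the term is ((¬(x0 ∨ T) ∧ ¬¬x0) ∧ ¬((T ∧ T) ∨ (x0 ∧ T))) ∧ (¬((F ∨ x0) ∧ F) ∨ F), not yet normal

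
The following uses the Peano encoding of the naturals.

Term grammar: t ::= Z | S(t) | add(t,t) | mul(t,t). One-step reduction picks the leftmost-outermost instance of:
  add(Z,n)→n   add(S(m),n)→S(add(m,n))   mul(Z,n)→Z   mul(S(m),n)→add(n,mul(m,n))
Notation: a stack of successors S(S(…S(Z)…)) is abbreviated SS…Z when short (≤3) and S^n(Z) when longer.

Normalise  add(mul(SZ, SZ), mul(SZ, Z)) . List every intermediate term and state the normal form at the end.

Answer: normal form = SZ  (in 9 steps)

Reduction:
  start: add(mul(SZ, SZ), mul(SZ, Z))
  [1] add(add(SZ, mul(Z, SZ)), mul(SZ, Z))
  [2] add(S(add(Z, mul(Z, SZ))), mul(SZ, Z))
  [3] S(add(add(Z, mul(Z, SZ)), mul(SZ, Z)))
  [4] S(add(mul(Z, SZ), mul(SZ, Z)))
  [5] S(add(Z, mul(SZ, Z)))
  [6] S(mul(SZ, Z))
  [7] S(add(Z, mul(Z, Z)))
  [8] S(mul(Z, Z))
  [9] SZ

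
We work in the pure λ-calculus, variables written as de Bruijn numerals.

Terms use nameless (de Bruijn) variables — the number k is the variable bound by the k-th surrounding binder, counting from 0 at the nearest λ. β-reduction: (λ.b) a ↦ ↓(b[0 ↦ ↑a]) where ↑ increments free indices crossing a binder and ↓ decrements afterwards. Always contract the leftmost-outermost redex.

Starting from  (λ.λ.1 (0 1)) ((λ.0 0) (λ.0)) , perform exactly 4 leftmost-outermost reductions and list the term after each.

  start: (λ.λ.1 (0 1)) ((λ.0 0) (λ.0))
  step 1: λ.(λ.0 0) (λ.0) (0 ((λ.0 0) (λ.0)))
  step 2: λ.(λ.0) (λ.0) (0 ((λ.0 0) (λ.0)))
  step 3: λ.(λ.0) (0 ((λ.0 0) (λ.0)))
  step 4: λ.0 ((λ.0 0) (λ.0))

Answer: after 4 steps: λ.0 ((λ.0 0) (λ.0))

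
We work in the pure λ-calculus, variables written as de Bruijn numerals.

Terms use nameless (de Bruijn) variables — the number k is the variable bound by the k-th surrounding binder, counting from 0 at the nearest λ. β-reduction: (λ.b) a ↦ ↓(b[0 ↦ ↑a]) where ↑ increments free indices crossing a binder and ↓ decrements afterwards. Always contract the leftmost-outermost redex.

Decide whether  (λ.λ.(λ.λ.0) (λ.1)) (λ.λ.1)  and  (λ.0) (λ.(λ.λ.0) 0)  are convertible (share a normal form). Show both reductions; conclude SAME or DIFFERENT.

Answer: SAME — A ⇓ λ.λ.0, B ⇓ λ.λ.0

Derivation:
Term A:
  start: (λ.λ.(λ.λ.0) (λ.1)) (λ.λ.1)
  step 1: λ.(λ.λ.0) (λ.1)
  step 2: λ.λ.0

Term B:
  start: (λ.0) (λ.(λ.λ.0) 0)
  step 1: λ.(λ.λ.0) 0
  step 2: λ.λ.0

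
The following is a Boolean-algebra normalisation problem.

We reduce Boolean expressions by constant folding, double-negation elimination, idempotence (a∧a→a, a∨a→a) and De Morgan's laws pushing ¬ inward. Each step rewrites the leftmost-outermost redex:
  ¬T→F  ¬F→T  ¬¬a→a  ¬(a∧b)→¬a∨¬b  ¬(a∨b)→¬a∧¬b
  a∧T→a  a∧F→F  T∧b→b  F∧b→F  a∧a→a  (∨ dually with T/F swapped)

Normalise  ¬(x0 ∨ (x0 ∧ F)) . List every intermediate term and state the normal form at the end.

  start: ¬(x0 ∨ (x0 ∧ F))
  →1  ¬x0 ∧ ¬(x0 ∧ F)
  →2  ¬x0 ∧ (¬x0 ∨ ¬F)
  →3  ¬x0 ∧ (¬x0 ∨ T)
  →4  ¬x0 ∧ T
  →5  ¬x0

Answer: normal form = ¬x0  (in 5 steps)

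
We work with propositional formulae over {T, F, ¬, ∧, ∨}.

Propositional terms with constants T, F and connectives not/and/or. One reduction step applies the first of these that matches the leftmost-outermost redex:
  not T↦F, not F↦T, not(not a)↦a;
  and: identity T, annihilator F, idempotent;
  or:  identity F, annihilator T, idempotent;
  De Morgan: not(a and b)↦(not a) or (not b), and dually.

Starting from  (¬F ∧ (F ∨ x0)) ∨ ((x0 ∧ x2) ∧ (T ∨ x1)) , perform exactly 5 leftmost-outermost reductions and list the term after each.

Answer: after 5 steps: x0 ∨ (x0 ∧ x2)

Derivation:
  start: (¬F ∧ (F ∨ x0)) ∨ ((x0 ∧ x2) ∧ (T ∨ x1))
  step 1: (T ∧ (F ∨ x0)) ∨ ((x0 ∧ x2) ∧ (T ∨ x1))
  step 2: (F ∨ x0) ∨ ((x0 ∧ x2) ∧ (T ∨ x1))
  step 3: x0 ∨ ((x0 ∧ x2) ∧ (T ∨ x1))
  step 4: x0 ∨ ((x0 ∧ x2) ∧ T)
  step 5: x0 ∨ (x0 ∧ x2)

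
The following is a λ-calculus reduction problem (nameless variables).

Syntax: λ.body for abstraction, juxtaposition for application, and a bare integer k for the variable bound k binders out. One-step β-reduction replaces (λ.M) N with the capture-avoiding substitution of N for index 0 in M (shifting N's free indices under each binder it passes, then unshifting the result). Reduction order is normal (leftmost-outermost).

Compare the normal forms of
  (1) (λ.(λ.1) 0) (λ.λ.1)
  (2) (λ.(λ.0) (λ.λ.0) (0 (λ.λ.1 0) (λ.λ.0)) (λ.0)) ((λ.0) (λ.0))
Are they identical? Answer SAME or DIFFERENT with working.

Answer: DIFFERENT — A ⇓ λ.λ.1, B ⇓ λ.0

Reduction:
Term A:
  start: (λ.(λ.1) 0) (λ.λ.1)
  step 1: (λ.λ.λ.1) (λ.λ.1)
  step 2: λ.λ.1

Term B:
  start: (λ.(λ.0) (λ.λ.0) (0 (λ.λ.1 0) (λ.λ.0)) (λ.0)) ((λ.0) (λ.0))
  step 1: (λ.0) (λ.λ.0) ((λ.0) (λ.0) (λ.λ.1 0) (λ.λ.0)) (λ.0)
  step 2: (λ.λ.0) ((λ.0) (λ.0) (λ.λ.1 0) (λ.λ.0)) (λ.0)
  step 3: (λ.0) (λ.0)
  step 4: λ.0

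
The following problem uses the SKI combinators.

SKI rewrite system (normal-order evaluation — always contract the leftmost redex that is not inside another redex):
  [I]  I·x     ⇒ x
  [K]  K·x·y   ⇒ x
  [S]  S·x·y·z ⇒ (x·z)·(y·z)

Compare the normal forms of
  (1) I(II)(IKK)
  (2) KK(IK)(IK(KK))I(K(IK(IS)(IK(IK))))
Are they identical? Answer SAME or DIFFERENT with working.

Term A:
  start: I(II)(IKK)
  [1] II(IKK)
  [2] I(IKK)
  [3] IKK
  [4] KK

Term B:
  start: KK(IK)(IK(KK))I(K(IK(IS)(IK(IK))))
  [1] K(IK(KK))I(K(IK(IS)(IK(IK))))
  [2] IK(KK)(K(IK(IS)(IK(IK))))
  [3] K(KK)(K(IK(IS)(IK(IK))))
  [4] KK

Answer: SAME — A ⇓ KK, B ⇓ KK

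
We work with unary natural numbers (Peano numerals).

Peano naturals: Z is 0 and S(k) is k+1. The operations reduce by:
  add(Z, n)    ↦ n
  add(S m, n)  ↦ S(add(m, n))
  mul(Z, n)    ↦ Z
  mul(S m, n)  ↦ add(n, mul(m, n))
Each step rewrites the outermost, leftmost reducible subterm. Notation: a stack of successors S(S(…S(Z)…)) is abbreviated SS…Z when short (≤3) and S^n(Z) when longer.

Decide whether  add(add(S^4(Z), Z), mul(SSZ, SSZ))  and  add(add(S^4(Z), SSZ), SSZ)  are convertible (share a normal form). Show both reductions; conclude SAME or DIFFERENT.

Term A:
  start: add(add(S^4(Z), Z), mul(SSZ, SSZ))
  →1  add(S(add(SSSZ, Z)), mul(SSZ, SSZ))
  →2  S(add(add(SSSZ, Z), mul(SSZ, SSZ)))
  →3  S(add(S(add(SSZ, Z)), mul(SSZ, SSZ)))
  →4  S(S(add(add(SSZ, Z), mul(SSZ, SSZ))))
  →5  S(S(add(S(add(SZ, Z)), mul(SSZ, SSZ))))
  →6  S(S(S(add(add(SZ, Z), mul(SSZ, SSZ)))))
  →7  S(S(S(add(S(add(Z, Z)), mul(SSZ, SSZ)))))
  →8  S(S(S(S(add(add(Z, Z), mul(SSZ, SSZ))))))
  →9  S(S(S(S(add(Z, mul(SSZ, SSZ))))))
  →10  S(S(S(S(mul(SSZ, SSZ)))))
  →11  S(S(S(S(add(SSZ, mul(SZ, SSZ))))))
  →12  S(S(S(S(S(add(SZ, mul(SZ, SSZ)))))))
  →13  S(S(S(S(S(S(add(Z, mul(SZ, SSZ))))))))
  →14  S(S(S(S(S(S(mul(SZ, SSZ)))))))
  →15  S(S(S(S(S(S(add(SSZ, mul(Z, SSZ))))))))
  →16  S(S(S(S(S(S(S(add(SZ, mul(Z, SSZ)))))))))
  →17  S(S(S(S(S(S(S(S(add(Z, mul(Z, SSZ))))))))))
  →18  S(S(S(S(S(S(S(S(mul(Z, SSZ)))))))))
  →19  S^8(Z)

Term B:
  start: add(add(S^4(Z), SSZ), SSZ)
  →1  add(S(add(SSSZ, SSZ)), SSZ)
  →2  S(add(add(SSSZ, SSZ), SSZ))
  →3  S(add(S(add(SSZ, SSZ)), SSZ))
  →4  S(S(add(add(SSZ, SSZ), SSZ)))
  →5  S(S(add(S(add(SZ, SSZ)), SSZ)))
  →6  S(S(S(add(add(SZ, SSZ), SSZ))))
  →7  S(S(S(add(S(add(Z, SSZ)), SSZ))))
  →8  S(S(S(S(add(add(Z, SSZ), SSZ)))))
  →9  S(S(S(S(add(SSZ, SSZ)))))
  →10  S(S(S(S(S(add(SZ, SSZ))))))
  →11  S(S(S(S(S(S(add(Z, SSZ)))))))
  →12  S^8(Z)

Answer: SAME — A ⇓ S^8(Z), B ⇓ S^8(Z)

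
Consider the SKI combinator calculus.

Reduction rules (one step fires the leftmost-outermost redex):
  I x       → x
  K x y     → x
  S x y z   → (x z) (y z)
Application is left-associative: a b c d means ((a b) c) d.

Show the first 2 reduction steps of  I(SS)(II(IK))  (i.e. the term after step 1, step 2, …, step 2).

Answer: after 2 steps: SS(I(IK))

Reduction:
  start: I(SS)(II(IK))
  →1  SS(II(IK))
  →2  SS(I(IK))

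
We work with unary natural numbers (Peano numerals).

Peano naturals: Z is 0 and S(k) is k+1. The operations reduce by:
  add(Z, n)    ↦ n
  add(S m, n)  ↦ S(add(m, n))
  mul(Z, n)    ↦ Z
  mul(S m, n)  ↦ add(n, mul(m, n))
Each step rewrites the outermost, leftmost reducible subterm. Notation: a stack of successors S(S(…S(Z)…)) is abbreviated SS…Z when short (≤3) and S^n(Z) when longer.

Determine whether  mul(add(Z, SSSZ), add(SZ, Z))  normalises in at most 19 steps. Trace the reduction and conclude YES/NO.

Answer: YES — reaches normal form SSSZ in 17 ≤ 19 steps

Working:
  start: mul(add(Z, SSSZ), add(SZ, Z))
  →1  mul(SSSZ, add(SZ, Z))
  →2  add(add(SZ, Z), mul(SSZ, add(SZ, Z)))
  →3  add(S(add(Z, Z)), mul(SSZ, add(SZ, Z)))
  →4  S(add(add(Z, Z), mul(SSZ, add(SZ, Z))))
  →5  S(add(Z, mul(SSZ, add(SZ, Z))))
  →6  S(mul(SSZ, add(SZ, Z)))
  →7  S(add(add(SZ, Z), mul(SZ, add(SZ, Z))))
  →8  S(add(S(add(Z, Z)), mul(SZ, add(SZ, Z))))
  →9  S(S(add(add(Z, Z), mul(SZ, add(SZ, Z)))))
  →10  S(S(add(Z, mul(SZ, add(SZ, Z)))))
  →11  S(S(mul(SZ, add(SZ, Z))))
  →12  S(S(add(add(SZ, Z), mul(Z, add(SZ, Z)))))
  →13  S(S(add(S(add(Z, Z)), mul(Z, add(SZ, Z)))))
  →14  S(S(S(add(add(Z, Z), mul(Z, add(SZ, Z))))))
  →15  S(S(S(add(Z, mul(Z, add(SZ, Z))))))
  →16  S(S(S(mul(Z, add(SZ, Z)))))
  →17  SSSZ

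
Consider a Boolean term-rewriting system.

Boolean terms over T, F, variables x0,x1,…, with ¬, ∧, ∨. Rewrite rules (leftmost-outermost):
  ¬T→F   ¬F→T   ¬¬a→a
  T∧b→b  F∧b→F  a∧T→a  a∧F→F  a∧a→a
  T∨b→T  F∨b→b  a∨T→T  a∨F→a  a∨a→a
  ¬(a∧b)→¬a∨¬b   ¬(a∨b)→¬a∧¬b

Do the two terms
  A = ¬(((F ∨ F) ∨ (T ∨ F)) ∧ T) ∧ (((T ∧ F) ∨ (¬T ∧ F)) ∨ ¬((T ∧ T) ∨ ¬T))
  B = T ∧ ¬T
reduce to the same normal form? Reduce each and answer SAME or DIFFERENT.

Answer: SAME — A ⇓ F, B ⇓ F

Working:
Term A:
  start: ¬(((F ∨ F) ∨ (T ∨ F)) ∧ T) ∧ (((T ∧ F) ∨ (¬T ∧ F)) ∨ ¬((T ∧ T) ∨ ¬T))
  [1] (¬((F ∨ F) ∨ (T ∨ F)) ∨ ¬T) ∧ (((T ∧ F) ∨ (¬T ∧ F)) ∨ ¬((T ∧ T) ∨ ¬T))
  [2] ((¬(F ∨ F) ∧ ¬(T ∨ F)) ∨ ¬T) ∧ (((T ∧ F) ∨ (¬T ∧ F)) ∨ ¬((T ∧ T) ∨ ¬T))
  [3] (((¬F ∧ ¬F) ∧ ¬(T ∨ F)) ∨ ¬T) ∧ (((T ∧ F) ∨ (¬T ∧ F)) ∨ ¬((T ∧ T) ∨ ¬T))
  [4] ((¬F ∧ ¬(T ∨ F)) ∨ ¬T) ∧ (((T ∧ F) ∨ (¬T ∧ F)) ∨ ¬((T ∧ T) ∨ ¬T))
  [5] ((T ∧ ¬(T ∨ F)) ∨ ¬T) ∧ (((T ∧ F) ∨ (¬T ∧ F)) ∨ ¬((T ∧ T) ∨ ¬T))
  [6] (¬(T ∨ F) ∨ ¬T) ∧ (((T ∧ F) ∨ (¬T ∧ F)) ∨ ¬((T ∧ T) ∨ ¬T))
  [7] ((¬T ∧ ¬F) ∨ ¬T) ∧ (((T ∧ F) ∨ (¬T ∧ F)) ∨ ¬((T ∧ T) ∨ ¬T))
  [8] ((F ∧ ¬F) ∨ ¬T) ∧ (((T ∧ F) ∨ (¬T ∧ F)) ∨ ¬((T ∧ T) ∨ ¬T))
  [9] (F ∨ ¬T) ∧ (((T ∧ F) ∨ (¬T ∧ F)) ∨ ¬((T ∧ T) ∨ ¬T))
  [10] ¬T ∧ (((T ∧ F) ∨ (¬T ∧ F)) ∨ ¬((T ∧ T) ∨ ¬T))
  [11] F ∧ (((T ∧ F) ∨ (¬T ∧ F)) ∨ ¬((T ∧ T) ∨ ¬T))
  [12] F

Term B:
  start: T ∧ ¬T
  [1] ¬T
  [2] F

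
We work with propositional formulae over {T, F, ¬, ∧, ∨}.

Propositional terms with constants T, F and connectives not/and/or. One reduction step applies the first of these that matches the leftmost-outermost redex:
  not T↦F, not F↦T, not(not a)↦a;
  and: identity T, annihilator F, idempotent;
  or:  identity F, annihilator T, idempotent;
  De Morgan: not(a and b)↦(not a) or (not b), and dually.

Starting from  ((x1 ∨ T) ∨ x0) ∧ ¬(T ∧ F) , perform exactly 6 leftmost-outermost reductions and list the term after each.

  start: ((x1 ∨ T) ∨ x0) ∧ ¬(T ∧ F)
  step 1: (T ∨ x0) ∧ ¬(T ∧ F)
  step 2: T ∧ ¬(T ∧ F)
  step 3: ¬(T ∧ F)
  step 4: ¬T ∨ ¬F
  step 5: F ∨ ¬F
  step 6: ¬F

Answer: after 6 steps: ¬F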